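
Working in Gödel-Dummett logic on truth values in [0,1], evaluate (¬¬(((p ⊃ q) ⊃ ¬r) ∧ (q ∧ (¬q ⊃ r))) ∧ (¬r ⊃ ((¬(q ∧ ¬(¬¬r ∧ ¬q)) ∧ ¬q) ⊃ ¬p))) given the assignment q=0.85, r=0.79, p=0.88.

0.00

(p ⊃ q): 0.88 > 0.85, so result = 0.85
¬r: Gödel ¬ of 0.79 = 0 (operand ≠ 0)
((p ⊃ q) ⊃ ¬r): 0.85 > 0, so result = 0
¬q: Gödel ¬ of 0.85 = 0 (operand ≠ 0)
(¬q ⊃ r): 0 ≤ 0.79, so result = 1
(q ∧ (¬q ⊃ r)) = min(0.85, 1) = 0.85
(((p ⊃ q) ⊃ ¬r) ∧ (q ∧ (¬q ⊃ r))) = min(0, 0.85) = 0
¬(((p ⊃ q) ⊃ ¬r) ∧ (q ∧ (¬q ⊃ r))): Gödel ¬ of 0 = 1 (operand is 0)
¬¬(((p ⊃ q) ⊃ ¬r) ∧ (q ∧ (¬q ⊃ r))): Gödel ¬ of 1 = 0 (operand ≠ 0)
¬r: Gödel ¬ of 0.79 = 0 (operand ≠ 0)
¬r: Gödel ¬ of 0.79 = 0 (operand ≠ 0)
¬¬r: Gödel ¬ of 0 = 1 (operand is 0)
¬q: Gödel ¬ of 0.85 = 0 (operand ≠ 0)
(¬¬r ∧ ¬q) = min(1, 0) = 0
¬(¬¬r ∧ ¬q): Gödel ¬ of 0 = 1 (operand is 0)
(q ∧ ¬(¬¬r ∧ ¬q)) = min(0.85, 1) = 0.85
¬(q ∧ ¬(¬¬r ∧ ¬q)): Gödel ¬ of 0.85 = 0 (operand ≠ 0)
¬q: Gödel ¬ of 0.85 = 0 (operand ≠ 0)
(¬(q ∧ ¬(¬¬r ∧ ¬q)) ∧ ¬q) = min(0, 0) = 0
¬p: Gödel ¬ of 0.88 = 0 (operand ≠ 0)
((¬(q ∧ ¬(¬¬r ∧ ¬q)) ∧ ¬q) ⊃ ¬p): 0 ≤ 0, so result = 1
(¬r ⊃ ((¬(q ∧ ¬(¬¬r ∧ ¬q)) ∧ ¬q) ⊃ ¬p)): 0 ≤ 1, so result = 1
(¬¬(((p ⊃ q) ⊃ ¬r) ∧ (q ∧ (¬q ⊃ r))) ∧ (¬r ⊃ ((¬(q ∧ ¬(¬¬r ∧ ¬q)) ∧ ¬q) ⊃ ¬p))) = min(0, 1) = 0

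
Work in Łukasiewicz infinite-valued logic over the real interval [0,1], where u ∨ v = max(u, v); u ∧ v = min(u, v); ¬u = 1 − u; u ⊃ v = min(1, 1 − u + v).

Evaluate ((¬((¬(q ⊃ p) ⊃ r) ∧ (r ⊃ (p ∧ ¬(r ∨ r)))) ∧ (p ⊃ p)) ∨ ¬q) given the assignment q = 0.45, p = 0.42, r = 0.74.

0.55

(q ⊃ p): min(1, 1 − 0.45 + 0.42) = 0.97
¬(q ⊃ p): Łukasiewicz ¬ gives 1 − 0.97 = 0.03
(¬(q ⊃ p) ⊃ r): min(1, 1 − 0.03 + 0.74) = 1
(r ∨ r) = max(0.74, 0.74) = 0.74
¬(r ∨ r): Łukasiewicz ¬ gives 1 − 0.74 = 0.26
(p ∧ ¬(r ∨ r)) = min(0.42, 0.26) = 0.26
(r ⊃ (p ∧ ¬(r ∨ r))): min(1, 1 − 0.74 + 0.26) = 0.52
((¬(q ⊃ p) ⊃ r) ∧ (r ⊃ (p ∧ ¬(r ∨ r)))) = min(1, 0.52) = 0.52
¬((¬(q ⊃ p) ⊃ r) ∧ (r ⊃ (p ∧ ¬(r ∨ r)))): Łukasiewicz ¬ gives 1 − 0.52 = 0.48
(p ⊃ p): min(1, 1 − 0.42 + 0.42) = 1
(¬((¬(q ⊃ p) ⊃ r) ∧ (r ⊃ (p ∧ ¬(r ∨ r)))) ∧ (p ⊃ p)) = min(0.48, 1) = 0.48
¬q: Łukasiewicz ¬ gives 1 − 0.45 = 0.55
((¬((¬(q ⊃ p) ⊃ r) ∧ (r ⊃ (p ∧ ¬(r ∨ r)))) ∧ (p ⊃ p)) ∨ ¬q) = max(0.48, 0.55) = 0.55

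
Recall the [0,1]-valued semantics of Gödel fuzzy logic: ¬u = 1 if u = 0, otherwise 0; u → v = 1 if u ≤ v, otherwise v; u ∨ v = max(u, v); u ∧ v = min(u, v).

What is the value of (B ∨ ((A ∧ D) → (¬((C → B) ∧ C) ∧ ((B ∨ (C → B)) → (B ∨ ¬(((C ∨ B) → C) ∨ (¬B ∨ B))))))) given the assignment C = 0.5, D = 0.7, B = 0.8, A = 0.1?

0.80

(A ∧ D) = min(0.1, 0.7) = 0.1
(C → B): 0.5 ≤ 0.8, so result = 1
((C → B) ∧ C) = min(1, 0.5) = 0.5
¬((C → B) ∧ C): Gödel ¬ of 0.5 = 0 (operand ≠ 0)
(C → B): 0.5 ≤ 0.8, so result = 1
(B ∨ (C → B)) = max(0.8, 1) = 1
(C ∨ B) = max(0.5, 0.8) = 0.8
((C ∨ B) → C): 0.8 > 0.5, so result = 0.5
¬B: Gödel ¬ of 0.8 = 0 (operand ≠ 0)
(¬B ∨ B) = max(0, 0.8) = 0.8
(((C ∨ B) → C) ∨ (¬B ∨ B)) = max(0.5, 0.8) = 0.8
¬(((C ∨ B) → C) ∨ (¬B ∨ B)): Gödel ¬ of 0.8 = 0 (operand ≠ 0)
(B ∨ ¬(((C ∨ B) → C) ∨ (¬B ∨ B))) = max(0.8, 0) = 0.8
((B ∨ (C → B)) → (B ∨ ¬(((C ∨ B) → C) ∨ (¬B ∨ B)))): 1 > 0.8, so result = 0.8
(¬((C → B) ∧ C) ∧ ((B ∨ (C → B)) → (B ∨ ¬(((C ∨ B) → C) ∨ (¬B ∨ B))))) = min(0, 0.8) = 0
((A ∧ D) → (¬((C → B) ∧ C) ∧ ((B ∨ (C → B)) → (B ∨ ¬(((C ∨ B) → C) ∨ (¬B ∨ B)))))): 0.1 > 0, so result = 0
(B ∨ ((A ∧ D) → (¬((C → B) ∧ C) ∧ ((B ∨ (C → B)) → (B ∨ ¬(((C ∨ B) → C) ∨ (¬B ∨ B))))))) = max(0.8, 0) = 0.8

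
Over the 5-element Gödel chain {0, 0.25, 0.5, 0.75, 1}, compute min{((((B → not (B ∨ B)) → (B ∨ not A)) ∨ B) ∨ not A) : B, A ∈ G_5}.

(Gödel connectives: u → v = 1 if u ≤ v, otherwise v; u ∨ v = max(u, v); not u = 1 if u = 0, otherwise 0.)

0.00

The minimum is attained at B = 0, A = 0.25:
  (B ∨ B) = max(0, 0) = 0
  not (B ∨ B): Gödel ¬ of 0 = 1 (operand is 0)
  (B → not (B ∨ B)): 0 ≤ 1, so result = 1
  not A: Gödel ¬ of 0.25 = 0 (operand ≠ 0)
  (B ∨ not A) = max(0, 0) = 0
  ((B → not (B ∨ B)) → (B ∨ not A)): 1 > 0, so result = 0
  (((B → not (B ∨ B)) → (B ∨ not A)) ∨ B) = max(0, 0) = 0
  not A: Gödel ¬ of 0.25 = 0 (operand ≠ 0)
  ((((B → not (B ∨ B)) → (B ∨ not A)) ∨ B) ∨ not A) = max(0, 0) = 0
Checking all 25 assignments confirms none give a value below 0.00.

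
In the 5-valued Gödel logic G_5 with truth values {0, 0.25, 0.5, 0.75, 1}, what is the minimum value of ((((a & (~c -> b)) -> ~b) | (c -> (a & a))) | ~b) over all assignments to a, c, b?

The minimum is attained at a = 0.25, c = 0.5, b = 0.25:
  ~c: Gödel ¬ of 0.5 = 0 (operand ≠ 0)
  (~c -> b): 0 ≤ 0.25, so result = 1
  (a & (~c -> b)) = min(0.25, 1) = 0.25
  ~b: Gödel ¬ of 0.25 = 0 (operand ≠ 0)
  ((a & (~c -> b)) -> ~b): 0.25 > 0, so result = 0
  (a & a) = min(0.25, 0.25) = 0.25
  (c -> (a & a)): 0.5 > 0.25, so result = 0.25
  (((a & (~c -> b)) -> ~b) | (c -> (a & a))) = max(0, 0.25) = 0.25
  ~b: Gödel ¬ of 0.25 = 0 (operand ≠ 0)
  ((((a & (~c -> b)) -> ~b) | (c -> (a & a))) | ~b) = max(0.25, 0) = 0.25
Checking all 125 assignments confirms none give a value below 0.25.

0.25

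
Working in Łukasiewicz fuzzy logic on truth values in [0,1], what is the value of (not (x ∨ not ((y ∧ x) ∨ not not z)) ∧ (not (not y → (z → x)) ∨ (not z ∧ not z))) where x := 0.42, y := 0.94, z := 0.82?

(y ∧ x) = min(0.94, 0.42) = 0.42
not z: Łukasiewicz ¬ gives 1 − 0.82 = 0.18
not not z: Łukasiewicz ¬ gives 1 − 0.18 = 0.82
((y ∧ x) ∨ not not z) = max(0.42, 0.82) = 0.82
not ((y ∧ x) ∨ not not z): Łukasiewicz ¬ gives 1 − 0.82 = 0.18
(x ∨ not ((y ∧ x) ∨ not not z)) = max(0.42, 0.18) = 0.42
not (x ∨ not ((y ∧ x) ∨ not not z)): Łukasiewicz ¬ gives 1 − 0.42 = 0.58
not y: Łukasiewicz ¬ gives 1 − 0.94 = 0.06
(z → x): min(1, 1 − 0.82 + 0.42) = 0.6
(not y → (z → x)): min(1, 1 − 0.06 + 0.6) = 1
not (not y → (z → x)): Łukasiewicz ¬ gives 1 − 1 = 0
not z: Łukasiewicz ¬ gives 1 − 0.82 = 0.18
not z: Łukasiewicz ¬ gives 1 − 0.82 = 0.18
(not z ∧ not z) = min(0.18, 0.18) = 0.18
(not (not y → (z → x)) ∨ (not z ∧ not z)) = max(0, 0.18) = 0.18
(not (x ∨ not ((y ∧ x) ∨ not not z)) ∧ (not (not y → (z → x)) ∨ (not z ∧ not z))) = min(0.58, 0.18) = 0.18

0.18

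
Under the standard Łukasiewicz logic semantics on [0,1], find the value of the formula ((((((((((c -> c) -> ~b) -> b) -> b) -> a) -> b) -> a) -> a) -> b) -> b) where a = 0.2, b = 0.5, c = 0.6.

0.80

(c -> c): min(1, 1 − 0.6 + 0.6) = 1
~b: Łukasiewicz ¬ gives 1 − 0.5 = 0.5
((c -> c) -> ~b): min(1, 1 − 1 + 0.5) = 0.5
(((c -> c) -> ~b) -> b): min(1, 1 − 0.5 + 0.5) = 1
((((c -> c) -> ~b) -> b) -> b): min(1, 1 − 1 + 0.5) = 0.5
(((((c -> c) -> ~b) -> b) -> b) -> a): min(1, 1 − 0.5 + 0.2) = 0.7
((((((c -> c) -> ~b) -> b) -> b) -> a) -> b): min(1, 1 − 0.7 + 0.5) = 0.8
(((((((c -> c) -> ~b) -> b) -> b) -> a) -> b) -> a): min(1, 1 − 0.8 + 0.2) = 0.4
((((((((c -> c) -> ~b) -> b) -> b) -> a) -> b) -> a) -> a): min(1, 1 − 0.4 + 0.2) = 0.8
(((((((((c -> c) -> ~b) -> b) -> b) -> a) -> b) -> a) -> a) -> b): min(1, 1 − 0.8 + 0.5) = 0.7
((((((((((c -> c) -> ~b) -> b) -> b) -> a) -> b) -> a) -> a) -> b) -> b): min(1, 1 − 0.7 + 0.5) = 0.8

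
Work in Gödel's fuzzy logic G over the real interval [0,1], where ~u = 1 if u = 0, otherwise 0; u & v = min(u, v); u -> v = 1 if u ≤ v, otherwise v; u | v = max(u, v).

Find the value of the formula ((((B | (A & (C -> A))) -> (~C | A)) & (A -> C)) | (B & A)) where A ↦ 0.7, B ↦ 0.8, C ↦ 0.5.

0.70

(C -> A): 0.5 ≤ 0.7, so result = 1
(A & (C -> A)) = min(0.7, 1) = 0.7
(B | (A & (C -> A))) = max(0.8, 0.7) = 0.8
~C: Gödel ¬ of 0.5 = 0 (operand ≠ 0)
(~C | A) = max(0, 0.7) = 0.7
((B | (A & (C -> A))) -> (~C | A)): 0.8 > 0.7, so result = 0.7
(A -> C): 0.7 > 0.5, so result = 0.5
(((B | (A & (C -> A))) -> (~C | A)) & (A -> C)) = min(0.7, 0.5) = 0.5
(B & A) = min(0.8, 0.7) = 0.7
((((B | (A & (C -> A))) -> (~C | A)) & (A -> C)) | (B & A)) = max(0.5, 0.7) = 0.7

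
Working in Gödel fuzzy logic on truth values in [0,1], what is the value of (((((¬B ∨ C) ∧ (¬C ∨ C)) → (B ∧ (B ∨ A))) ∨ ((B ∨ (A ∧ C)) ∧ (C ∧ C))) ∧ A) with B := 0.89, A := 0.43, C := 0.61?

¬B: Gödel ¬ of 0.89 = 0 (operand ≠ 0)
(¬B ∨ C) = max(0, 0.61) = 0.61
¬C: Gödel ¬ of 0.61 = 0 (operand ≠ 0)
(¬C ∨ C) = max(0, 0.61) = 0.61
((¬B ∨ C) ∧ (¬C ∨ C)) = min(0.61, 0.61) = 0.61
(B ∨ A) = max(0.89, 0.43) = 0.89
(B ∧ (B ∨ A)) = min(0.89, 0.89) = 0.89
(((¬B ∨ C) ∧ (¬C ∨ C)) → (B ∧ (B ∨ A))): 0.61 ≤ 0.89, so result = 1
(A ∧ C) = min(0.43, 0.61) = 0.43
(B ∨ (A ∧ C)) = max(0.89, 0.43) = 0.89
(C ∧ C) = min(0.61, 0.61) = 0.61
((B ∨ (A ∧ C)) ∧ (C ∧ C)) = min(0.89, 0.61) = 0.61
((((¬B ∨ C) ∧ (¬C ∨ C)) → (B ∧ (B ∨ A))) ∨ ((B ∨ (A ∧ C)) ∧ (C ∧ C))) = max(1, 0.61) = 1
(((((¬B ∨ C) ∧ (¬C ∨ C)) → (B ∧ (B ∨ A))) ∨ ((B ∨ (A ∧ C)) ∧ (C ∧ C))) ∧ A) = min(1, 0.43) = 0.43

0.43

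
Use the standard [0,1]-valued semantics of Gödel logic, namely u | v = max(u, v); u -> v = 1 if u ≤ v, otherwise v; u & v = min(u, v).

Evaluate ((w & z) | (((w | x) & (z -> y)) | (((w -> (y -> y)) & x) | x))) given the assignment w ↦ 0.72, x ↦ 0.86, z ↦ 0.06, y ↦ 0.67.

(w & z) = min(0.72, 0.06) = 0.06
(w | x) = max(0.72, 0.86) = 0.86
(z -> y): 0.06 ≤ 0.67, so result = 1
((w | x) & (z -> y)) = min(0.86, 1) = 0.86
(y -> y): 0.67 ≤ 0.67, so result = 1
(w -> (y -> y)): 0.72 ≤ 1, so result = 1
((w -> (y -> y)) & x) = min(1, 0.86) = 0.86
(((w -> (y -> y)) & x) | x) = max(0.86, 0.86) = 0.86
(((w | x) & (z -> y)) | (((w -> (y -> y)) & x) | x)) = max(0.86, 0.86) = 0.86
((w & z) | (((w | x) & (z -> y)) | (((w -> (y -> y)) & x) | x))) = max(0.06, 0.86) = 0.86

0.86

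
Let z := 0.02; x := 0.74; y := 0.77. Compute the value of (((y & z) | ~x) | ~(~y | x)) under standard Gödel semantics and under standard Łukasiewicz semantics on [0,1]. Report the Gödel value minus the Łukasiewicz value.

-0.24

Gödel evaluation:
  (y & z) = min(0.77, 0.02) = 0.02
  ~x: Gödel ¬ of 0.74 = 0 (operand ≠ 0)
  ((y & z) | ~x) = max(0.02, 0) = 0.02
  ~y: Gödel ¬ of 0.77 = 0 (operand ≠ 0)
  (~y | x) = max(0, 0.74) = 0.74
  ~(~y | x): Gödel ¬ of 0.74 = 0 (operand ≠ 0)
  (((y & z) | ~x) | ~(~y | x)) = max(0.02, 0) = 0.02
  Gödel value = 0.02
Łukasiewicz evaluation:
  (y & z) = min(0.77, 0.02) = 0.02
  ~x: Łukasiewicz ¬ gives 1 − 0.74 = 0.26
  ((y & z) | ~x) = max(0.02, 0.26) = 0.26
  ~y: Łukasiewicz ¬ gives 1 − 0.77 = 0.23
  (~y | x) = max(0.23, 0.74) = 0.74
  ~(~y | x): Łukasiewicz ¬ gives 1 − 0.74 = 0.26
  (((y & z) | ~x) | ~(~y | x)) = max(0.26, 0.26) = 0.26
  Łukasiewicz value = 0.26
Difference: 0.02 − 0.26 = -0.24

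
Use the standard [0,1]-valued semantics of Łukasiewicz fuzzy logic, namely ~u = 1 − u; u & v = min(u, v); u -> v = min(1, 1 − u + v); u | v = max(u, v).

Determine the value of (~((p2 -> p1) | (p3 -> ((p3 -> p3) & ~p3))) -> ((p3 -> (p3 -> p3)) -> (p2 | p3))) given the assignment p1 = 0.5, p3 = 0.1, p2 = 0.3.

1.00

(p2 -> p1): min(1, 1 − 0.3 + 0.5) = 1
(p3 -> p3): min(1, 1 − 0.1 + 0.1) = 1
~p3: Łukasiewicz ¬ gives 1 − 0.1 = 0.9
((p3 -> p3) & ~p3) = min(1, 0.9) = 0.9
(p3 -> ((p3 -> p3) & ~p3)): min(1, 1 − 0.1 + 0.9) = 1
((p2 -> p1) | (p3 -> ((p3 -> p3) & ~p3))) = max(1, 1) = 1
~((p2 -> p1) | (p3 -> ((p3 -> p3) & ~p3))): Łukasiewicz ¬ gives 1 − 1 = 0
(p3 -> p3): min(1, 1 − 0.1 + 0.1) = 1
(p3 -> (p3 -> p3)): min(1, 1 − 0.1 + 1) = 1
(p2 | p3) = max(0.3, 0.1) = 0.3
((p3 -> (p3 -> p3)) -> (p2 | p3)): min(1, 1 − 1 + 0.3) = 0.3
(~((p2 -> p1) | (p3 -> ((p3 -> p3) & ~p3))) -> ((p3 -> (p3 -> p3)) -> (p2 | p3))): min(1, 1 − 0 + 0.3) = 1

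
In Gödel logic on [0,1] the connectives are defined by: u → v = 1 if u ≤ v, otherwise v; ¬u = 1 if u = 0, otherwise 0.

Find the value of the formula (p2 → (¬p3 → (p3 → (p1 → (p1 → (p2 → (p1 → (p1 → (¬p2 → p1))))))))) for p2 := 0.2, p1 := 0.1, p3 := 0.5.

¬p3: Gödel ¬ of 0.5 = 0 (operand ≠ 0)
¬p2: Gödel ¬ of 0.2 = 0 (operand ≠ 0)
(¬p2 → p1): 0 ≤ 0.1, so result = 1
(p1 → (¬p2 → p1)): 0.1 ≤ 1, so result = 1
(p1 → (p1 → (¬p2 → p1))): 0.1 ≤ 1, so result = 1
(p2 → (p1 → (p1 → (¬p2 → p1)))): 0.2 ≤ 1, so result = 1
(p1 → (p2 → (p1 → (p1 → (¬p2 → p1))))): 0.1 ≤ 1, so result = 1
(p1 → (p1 → (p2 → (p1 → (p1 → (¬p2 → p1)))))): 0.1 ≤ 1, so result = 1
(p3 → (p1 → (p1 → (p2 → (p1 → (p1 → (¬p2 → p1))))))): 0.5 ≤ 1, so result = 1
(¬p3 → (p3 → (p1 → (p1 → (p2 → (p1 → (p1 → (¬p2 → p1)))))))): 0 ≤ 1, so result = 1
(p2 → (¬p3 → (p3 → (p1 → (p1 → (p2 → (p1 → (p1 → (¬p2 → p1))))))))): 0.2 ≤ 1, so result = 1

1.00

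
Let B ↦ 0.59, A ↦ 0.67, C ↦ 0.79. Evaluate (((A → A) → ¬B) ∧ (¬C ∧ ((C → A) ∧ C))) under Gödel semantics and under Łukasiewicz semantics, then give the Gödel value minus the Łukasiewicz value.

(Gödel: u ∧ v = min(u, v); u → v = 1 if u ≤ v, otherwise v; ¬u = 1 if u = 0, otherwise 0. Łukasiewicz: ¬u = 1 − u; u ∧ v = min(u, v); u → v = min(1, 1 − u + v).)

-0.21

Gödel evaluation:
  (A → A): 0.67 ≤ 0.67, so result = 1
  ¬B: Gödel ¬ of 0.59 = 0 (operand ≠ 0)
  ((A → A) → ¬B): 1 > 0, so result = 0
  ¬C: Gödel ¬ of 0.79 = 0 (operand ≠ 0)
  (C → A): 0.79 > 0.67, so result = 0.67
  ((C → A) ∧ C) = min(0.67, 0.79) = 0.67
  (¬C ∧ ((C → A) ∧ C)) = min(0, 0.67) = 0
  (((A → A) → ¬B) ∧ (¬C ∧ ((C → A) ∧ C))) = min(0, 0) = 0
  Gödel value = 0
Łukasiewicz evaluation:
  (A → A): min(1, 1 − 0.67 + 0.67) = 1
  ¬B: Łukasiewicz ¬ gives 1 − 0.59 = 0.41
  ((A → A) → ¬B): min(1, 1 − 1 + 0.41) = 0.41
  ¬C: Łukasiewicz ¬ gives 1 − 0.79 = 0.21
  (C → A): min(1, 1 − 0.79 + 0.67) = 0.88
  ((C → A) ∧ C) = min(0.88, 0.79) = 0.79
  (¬C ∧ ((C → A) ∧ C)) = min(0.21, 0.79) = 0.21
  (((A → A) → ¬B) ∧ (¬C ∧ ((C → A) ∧ C))) = min(0.41, 0.21) = 0.21
  Łukasiewicz value = 0.21
Difference: 0 − 0.21 = -0.21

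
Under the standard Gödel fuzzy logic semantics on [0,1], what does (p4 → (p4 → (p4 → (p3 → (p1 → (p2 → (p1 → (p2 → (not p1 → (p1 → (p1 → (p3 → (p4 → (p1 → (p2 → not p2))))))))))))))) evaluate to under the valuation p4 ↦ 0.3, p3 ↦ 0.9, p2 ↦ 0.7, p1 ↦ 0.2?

not p1: Gödel ¬ of 0.2 = 0 (operand ≠ 0)
not p2: Gödel ¬ of 0.7 = 0 (operand ≠ 0)
(p2 → not p2): 0.7 > 0, so result = 0
(p1 → (p2 → not p2)): 0.2 > 0, so result = 0
(p4 → (p1 → (p2 → not p2))): 0.3 > 0, so result = 0
(p3 → (p4 → (p1 → (p2 → not p2)))): 0.9 > 0, so result = 0
(p1 → (p3 → (p4 → (p1 → (p2 → not p2))))): 0.2 > 0, so result = 0
(p1 → (p1 → (p3 → (p4 → (p1 → (p2 → not p2)))))): 0.2 > 0, so result = 0
(not p1 → (p1 → (p1 → (p3 → (p4 → (p1 → (p2 → not p2))))))): 0 ≤ 0, so result = 1
(p2 → (not p1 → (p1 → (p1 → (p3 → (p4 → (p1 → (p2 → not p2)))))))): 0.7 ≤ 1, so result = 1
(p1 → (p2 → (not p1 → (p1 → (p1 → (p3 → (p4 → (p1 → (p2 → not p2))))))))): 0.2 ≤ 1, so result = 1
(p2 → (p1 → (p2 → (not p1 → (p1 → (p1 → (p3 → (p4 → (p1 → (p2 → not p2)))))))))): 0.7 ≤ 1, so result = 1
(p1 → (p2 → (p1 → (p2 → (not p1 → (p1 → (p1 → (p3 → (p4 → (p1 → (p2 → not p2))))))))))): 0.2 ≤ 1, so result = 1
(p3 → (p1 → (p2 → (p1 → (p2 → (not p1 → (p1 → (p1 → (p3 → (p4 → (p1 → (p2 → not p2)))))))))))): 0.9 ≤ 1, so result = 1
(p4 → (p3 → (p1 → (p2 → (p1 → (p2 → (not p1 → (p1 → (p1 → (p3 → (p4 → (p1 → (p2 → not p2))))))))))))): 0.3 ≤ 1, so result = 1
(p4 → (p4 → (p3 → (p1 → (p2 → (p1 → (p2 → (not p1 → (p1 → (p1 → (p3 → (p4 → (p1 → (p2 → not p2)))))))))))))): 0.3 ≤ 1, so result = 1
(p4 → (p4 → (p4 → (p3 → (p1 → (p2 → (p1 → (p2 → (not p1 → (p1 → (p1 → (p3 → (p4 → (p1 → (p2 → not p2))))))))))))))): 0.3 ≤ 1, so result = 1

1.00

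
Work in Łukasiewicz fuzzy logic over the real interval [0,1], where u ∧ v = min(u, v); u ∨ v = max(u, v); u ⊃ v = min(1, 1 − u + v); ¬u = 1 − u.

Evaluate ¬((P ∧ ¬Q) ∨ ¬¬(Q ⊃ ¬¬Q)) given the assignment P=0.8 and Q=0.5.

0.00

¬Q: Łukasiewicz ¬ gives 1 − 0.5 = 0.5
(P ∧ ¬Q) = min(0.8, 0.5) = 0.5
¬Q: Łukasiewicz ¬ gives 1 − 0.5 = 0.5
¬¬Q: Łukasiewicz ¬ gives 1 − 0.5 = 0.5
(Q ⊃ ¬¬Q): min(1, 1 − 0.5 + 0.5) = 1
¬(Q ⊃ ¬¬Q): Łukasiewicz ¬ gives 1 − 1 = 0
¬¬(Q ⊃ ¬¬Q): Łukasiewicz ¬ gives 1 − 0 = 1
((P ∧ ¬Q) ∨ ¬¬(Q ⊃ ¬¬Q)) = max(0.5, 1) = 1
¬((P ∧ ¬Q) ∨ ¬¬(Q ⊃ ¬¬Q)): Łukasiewicz ¬ gives 1 − 1 = 0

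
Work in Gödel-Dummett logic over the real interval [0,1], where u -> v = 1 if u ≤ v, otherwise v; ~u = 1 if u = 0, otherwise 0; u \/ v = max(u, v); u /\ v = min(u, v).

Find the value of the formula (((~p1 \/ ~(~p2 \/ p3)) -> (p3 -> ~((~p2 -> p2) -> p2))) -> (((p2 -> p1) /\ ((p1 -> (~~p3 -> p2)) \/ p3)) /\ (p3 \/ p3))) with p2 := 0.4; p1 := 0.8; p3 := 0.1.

0.10

~p1: Gödel ¬ of 0.8 = 0 (operand ≠ 0)
~p2: Gödel ¬ of 0.4 = 0 (operand ≠ 0)
(~p2 \/ p3) = max(0, 0.1) = 0.1
~(~p2 \/ p3): Gödel ¬ of 0.1 = 0 (operand ≠ 0)
(~p1 \/ ~(~p2 \/ p3)) = max(0, 0) = 0
~p2: Gödel ¬ of 0.4 = 0 (operand ≠ 0)
(~p2 -> p2): 0 ≤ 0.4, so result = 1
((~p2 -> p2) -> p2): 1 > 0.4, so result = 0.4
~((~p2 -> p2) -> p2): Gödel ¬ of 0.4 = 0 (operand ≠ 0)
(p3 -> ~((~p2 -> p2) -> p2)): 0.1 > 0, so result = 0
((~p1 \/ ~(~p2 \/ p3)) -> (p3 -> ~((~p2 -> p2) -> p2))): 0 ≤ 0, so result = 1
(p2 -> p1): 0.4 ≤ 0.8, so result = 1
~p3: Gödel ¬ of 0.1 = 0 (operand ≠ 0)
~~p3: Gödel ¬ of 0 = 1 (operand is 0)
(~~p3 -> p2): 1 > 0.4, so result = 0.4
(p1 -> (~~p3 -> p2)): 0.8 > 0.4, so result = 0.4
((p1 -> (~~p3 -> p2)) \/ p3) = max(0.4, 0.1) = 0.4
((p2 -> p1) /\ ((p1 -> (~~p3 -> p2)) \/ p3)) = min(1, 0.4) = 0.4
(p3 \/ p3) = max(0.1, 0.1) = 0.1
(((p2 -> p1) /\ ((p1 -> (~~p3 -> p2)) \/ p3)) /\ (p3 \/ p3)) = min(0.4, 0.1) = 0.1
(((~p1 \/ ~(~p2 \/ p3)) -> (p3 -> ~((~p2 -> p2) -> p2))) -> (((p2 -> p1) /\ ((p1 -> (~~p3 -> p2)) \/ p3)) /\ (p3 \/ p3))): 1 > 0.1, so result = 0.1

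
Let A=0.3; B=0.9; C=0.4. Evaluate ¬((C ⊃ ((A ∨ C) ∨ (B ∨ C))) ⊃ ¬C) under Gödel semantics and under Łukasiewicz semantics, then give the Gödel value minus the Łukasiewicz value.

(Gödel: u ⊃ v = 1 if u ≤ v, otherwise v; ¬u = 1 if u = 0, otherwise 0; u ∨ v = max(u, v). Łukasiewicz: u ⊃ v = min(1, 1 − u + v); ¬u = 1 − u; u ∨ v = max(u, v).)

Gödel evaluation:
  (A ∨ C) = max(0.3, 0.4) = 0.4
  (B ∨ C) = max(0.9, 0.4) = 0.9
  ((A ∨ C) ∨ (B ∨ C)) = max(0.4, 0.9) = 0.9
  (C ⊃ ((A ∨ C) ∨ (B ∨ C))): 0.4 ≤ 0.9, so result = 1
  ¬C: Gödel ¬ of 0.4 = 0 (operand ≠ 0)
  ((C ⊃ ((A ∨ C) ∨ (B ∨ C))) ⊃ ¬C): 1 > 0, so result = 0
  ¬((C ⊃ ((A ∨ C) ∨ (B ∨ C))) ⊃ ¬C): Gödel ¬ of 0 = 1 (operand is 0)
  Gödel value = 1
Łukasiewicz evaluation:
  (A ∨ C) = max(0.3, 0.4) = 0.4
  (B ∨ C) = max(0.9, 0.4) = 0.9
  ((A ∨ C) ∨ (B ∨ C)) = max(0.4, 0.9) = 0.9
  (C ⊃ ((A ∨ C) ∨ (B ∨ C))): min(1, 1 − 0.4 + 0.9) = 1
  ¬C: Łukasiewicz ¬ gives 1 − 0.4 = 0.6
  ((C ⊃ ((A ∨ C) ∨ (B ∨ C))) ⊃ ¬C): min(1, 1 − 1 + 0.6) = 0.6
  ¬((C ⊃ ((A ∨ C) ∨ (B ∨ C))) ⊃ ¬C): Łukasiewicz ¬ gives 1 − 0.6 = 0.4
  Łukasiewicz value = 0.4
Difference: 1 − 0.4 = 0.60

0.60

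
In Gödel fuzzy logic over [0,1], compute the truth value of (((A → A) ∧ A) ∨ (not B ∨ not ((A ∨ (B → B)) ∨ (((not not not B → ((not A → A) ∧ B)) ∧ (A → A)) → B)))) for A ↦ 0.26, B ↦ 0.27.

(A → A): 0.26 ≤ 0.26, so result = 1
((A → A) ∧ A) = min(1, 0.26) = 0.26
not B: Gödel ¬ of 0.27 = 0 (operand ≠ 0)
(B → B): 0.27 ≤ 0.27, so result = 1
(A ∨ (B → B)) = max(0.26, 1) = 1
not B: Gödel ¬ of 0.27 = 0 (operand ≠ 0)
not not B: Gödel ¬ of 0 = 1 (operand is 0)
not not not B: Gödel ¬ of 1 = 0 (operand ≠ 0)
not A: Gödel ¬ of 0.26 = 0 (operand ≠ 0)
(not A → A): 0 ≤ 0.26, so result = 1
((not A → A) ∧ B) = min(1, 0.27) = 0.27
(not not not B → ((not A → A) ∧ B)): 0 ≤ 0.27, so result = 1
(A → A): 0.26 ≤ 0.26, so result = 1
((not not not B → ((not A → A) ∧ B)) ∧ (A → A)) = min(1, 1) = 1
(((not not not B → ((not A → A) ∧ B)) ∧ (A → A)) → B): 1 > 0.27, so result = 0.27
((A ∨ (B → B)) ∨ (((not not not B → ((not A → A) ∧ B)) ∧ (A → A)) → B)) = max(1, 0.27) = 1
not ((A ∨ (B → B)) ∨ (((not not not B → ((not A → A) ∧ B)) ∧ (A → A)) → B)): Gödel ¬ of 1 = 0 (operand ≠ 0)
(not B ∨ not ((A ∨ (B → B)) ∨ (((not not not B → ((not A → A) ∧ B)) ∧ (A → A)) → B))) = max(0, 0) = 0
(((A → A) ∧ A) ∨ (not B ∨ not ((A ∨ (B → B)) ∨ (((not not not B → ((not A → A) ∧ B)) ∧ (A → A)) → B)))) = max(0.26, 0) = 0.26

0.26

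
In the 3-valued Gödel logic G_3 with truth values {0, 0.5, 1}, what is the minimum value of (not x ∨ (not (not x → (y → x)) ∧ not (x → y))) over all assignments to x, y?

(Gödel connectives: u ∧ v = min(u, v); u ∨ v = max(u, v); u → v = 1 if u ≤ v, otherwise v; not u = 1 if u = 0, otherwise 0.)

0.00

The minimum is attained at x = 0.5, y = 0:
  not x: Gödel ¬ of 0.5 = 0 (operand ≠ 0)
  not x: Gödel ¬ of 0.5 = 0 (operand ≠ 0)
  (y → x): 0 ≤ 0.5, so result = 1
  (not x → (y → x)): 0 ≤ 1, so result = 1
  not (not x → (y → x)): Gödel ¬ of 1 = 0 (operand ≠ 0)
  (x → y): 0.5 > 0, so result = 0
  not (x → y): Gödel ¬ of 0 = 1 (operand is 0)
  (not (not x → (y → x)) ∧ not (x → y)) = min(0, 1) = 0
  (not x ∨ (not (not x → (y → x)) ∧ not (x → y))) = max(0, 0) = 0
Checking all 9 assignments confirms none give a value below 0.00.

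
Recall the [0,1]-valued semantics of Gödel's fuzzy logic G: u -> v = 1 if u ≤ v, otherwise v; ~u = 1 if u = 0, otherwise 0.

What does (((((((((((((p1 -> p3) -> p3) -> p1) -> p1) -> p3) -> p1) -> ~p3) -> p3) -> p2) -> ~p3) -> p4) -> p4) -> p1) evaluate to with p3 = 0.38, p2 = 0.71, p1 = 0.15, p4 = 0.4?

0.15

(p1 -> p3): 0.15 ≤ 0.38, so result = 1
((p1 -> p3) -> p3): 1 > 0.38, so result = 0.38
(((p1 -> p3) -> p3) -> p1): 0.38 > 0.15, so result = 0.15
((((p1 -> p3) -> p3) -> p1) -> p1): 0.15 ≤ 0.15, so result = 1
(((((p1 -> p3) -> p3) -> p1) -> p1) -> p3): 1 > 0.38, so result = 0.38
((((((p1 -> p3) -> p3) -> p1) -> p1) -> p3) -> p1): 0.38 > 0.15, so result = 0.15
~p3: Gödel ¬ of 0.38 = 0 (operand ≠ 0)
(((((((p1 -> p3) -> p3) -> p1) -> p1) -> p3) -> p1) -> ~p3): 0.15 > 0, so result = 0
((((((((p1 -> p3) -> p3) -> p1) -> p1) -> p3) -> p1) -> ~p3) -> p3): 0 ≤ 0.38, so result = 1
(((((((((p1 -> p3) -> p3) -> p1) -> p1) -> p3) -> p1) -> ~p3) -> p3) -> p2): 1 > 0.71, so result = 0.71
~p3: Gödel ¬ of 0.38 = 0 (operand ≠ 0)
((((((((((p1 -> p3) -> p3) -> p1) -> p1) -> p3) -> p1) -> ~p3) -> p3) -> p2) -> ~p3): 0.71 > 0, so result = 0
(((((((((((p1 -> p3) -> p3) -> p1) -> p1) -> p3) -> p1) -> ~p3) -> p3) -> p2) -> ~p3) -> p4): 0 ≤ 0.4, so result = 1
((((((((((((p1 -> p3) -> p3) -> p1) -> p1) -> p3) -> p1) -> ~p3) -> p3) -> p2) -> ~p3) -> p4) -> p4): 1 > 0.4, so result = 0.4
(((((((((((((p1 -> p3) -> p3) -> p1) -> p1) -> p3) -> p1) -> ~p3) -> p3) -> p2) -> ~p3) -> p4) -> p4) -> p1): 0.4 > 0.15, so result = 0.15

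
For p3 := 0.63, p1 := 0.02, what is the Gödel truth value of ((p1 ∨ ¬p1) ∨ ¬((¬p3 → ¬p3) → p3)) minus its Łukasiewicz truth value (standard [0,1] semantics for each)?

Gödel evaluation:
  ¬p1: Gödel ¬ of 0.02 = 0 (operand ≠ 0)
  (p1 ∨ ¬p1) = max(0.02, 0) = 0.02
  ¬p3: Gödel ¬ of 0.63 = 0 (operand ≠ 0)
  ¬p3: Gödel ¬ of 0.63 = 0 (operand ≠ 0)
  (¬p3 → ¬p3): 0 ≤ 0, so result = 1
  ((¬p3 → ¬p3) → p3): 1 > 0.63, so result = 0.63
  ¬((¬p3 → ¬p3) → p3): Gödel ¬ of 0.63 = 0 (operand ≠ 0)
  ((p1 ∨ ¬p1) ∨ ¬((¬p3 → ¬p3) → p3)) = max(0.02, 0) = 0.02
  Gödel value = 0.02
Łukasiewicz evaluation:
  ¬p1: Łukasiewicz ¬ gives 1 − 0.02 = 0.98
  (p1 ∨ ¬p1) = max(0.02, 0.98) = 0.98
  ¬p3: Łukasiewicz ¬ gives 1 − 0.63 = 0.37
  ¬p3: Łukasiewicz ¬ gives 1 − 0.63 = 0.37
  (¬p3 → ¬p3): min(1, 1 − 0.37 + 0.37) = 1
  ((¬p3 → ¬p3) → p3): min(1, 1 − 1 + 0.63) = 0.63
  ¬((¬p3 → ¬p3) → p3): Łukasiewicz ¬ gives 1 − 0.63 = 0.37
  ((p1 ∨ ¬p1) ∨ ¬((¬p3 → ¬p3) → p3)) = max(0.98, 0.37) = 0.98
  Łukasiewicz value = 0.98
Difference: 0.02 − 0.98 = -0.96

-0.96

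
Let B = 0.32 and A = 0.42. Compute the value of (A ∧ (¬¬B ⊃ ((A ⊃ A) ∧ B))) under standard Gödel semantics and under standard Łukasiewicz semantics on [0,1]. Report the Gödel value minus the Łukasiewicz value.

-0.10

Gödel evaluation:
  ¬B: Gödel ¬ of 0.32 = 0 (operand ≠ 0)
  ¬¬B: Gödel ¬ of 0 = 1 (operand is 0)
  (A ⊃ A): 0.42 ≤ 0.42, so result = 1
  ((A ⊃ A) ∧ B) = min(1, 0.32) = 0.32
  (¬¬B ⊃ ((A ⊃ A) ∧ B)): 1 > 0.32, so result = 0.32
  (A ∧ (¬¬B ⊃ ((A ⊃ A) ∧ B))) = min(0.42, 0.32) = 0.32
  Gödel value = 0.32
Łukasiewicz evaluation:
  ¬B: Łukasiewicz ¬ gives 1 − 0.32 = 0.68
  ¬¬B: Łukasiewicz ¬ gives 1 − 0.68 = 0.32
  (A ⊃ A): min(1, 1 − 0.42 + 0.42) = 1
  ((A ⊃ A) ∧ B) = min(1, 0.32) = 0.32
  (¬¬B ⊃ ((A ⊃ A) ∧ B)): min(1, 1 − 0.32 + 0.32) = 1
  (A ∧ (¬¬B ⊃ ((A ⊃ A) ∧ B))) = min(0.42, 1) = 0.42
  Łukasiewicz value = 0.42
Difference: 0.32 − 0.42 = -0.10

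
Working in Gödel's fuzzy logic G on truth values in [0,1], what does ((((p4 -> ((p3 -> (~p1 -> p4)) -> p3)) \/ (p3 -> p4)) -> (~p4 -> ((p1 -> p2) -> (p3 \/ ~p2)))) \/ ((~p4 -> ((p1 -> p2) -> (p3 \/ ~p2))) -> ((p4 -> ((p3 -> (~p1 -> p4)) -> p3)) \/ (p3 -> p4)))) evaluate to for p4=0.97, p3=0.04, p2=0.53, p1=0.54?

1.00

~p1: Gödel ¬ of 0.54 = 0 (operand ≠ 0)
(~p1 -> p4): 0 ≤ 0.97, so result = 1
(p3 -> (~p1 -> p4)): 0.04 ≤ 1, so result = 1
((p3 -> (~p1 -> p4)) -> p3): 1 > 0.04, so result = 0.04
(p4 -> ((p3 -> (~p1 -> p4)) -> p3)): 0.97 > 0.04, so result = 0.04
(p3 -> p4): 0.04 ≤ 0.97, so result = 1
((p4 -> ((p3 -> (~p1 -> p4)) -> p3)) \/ (p3 -> p4)) = max(0.04, 1) = 1
~p4: Gödel ¬ of 0.97 = 0 (operand ≠ 0)
(p1 -> p2): 0.54 > 0.53, so result = 0.53
~p2: Gödel ¬ of 0.53 = 0 (operand ≠ 0)
(p3 \/ ~p2) = max(0.04, 0) = 0.04
((p1 -> p2) -> (p3 \/ ~p2)): 0.53 > 0.04, so result = 0.04
(~p4 -> ((p1 -> p2) -> (p3 \/ ~p2))): 0 ≤ 0.04, so result = 1
(((p4 -> ((p3 -> (~p1 -> p4)) -> p3)) \/ (p3 -> p4)) -> (~p4 -> ((p1 -> p2) -> (p3 \/ ~p2)))): 1 ≤ 1, so result = 1
~p4: Gödel ¬ of 0.97 = 0 (operand ≠ 0)
(p1 -> p2): 0.54 > 0.53, so result = 0.53
~p2: Gödel ¬ of 0.53 = 0 (operand ≠ 0)
(p3 \/ ~p2) = max(0.04, 0) = 0.04
((p1 -> p2) -> (p3 \/ ~p2)): 0.53 > 0.04, so result = 0.04
(~p4 -> ((p1 -> p2) -> (p3 \/ ~p2))): 0 ≤ 0.04, so result = 1
~p1: Gödel ¬ of 0.54 = 0 (operand ≠ 0)
(~p1 -> p4): 0 ≤ 0.97, so result = 1
(p3 -> (~p1 -> p4)): 0.04 ≤ 1, so result = 1
((p3 -> (~p1 -> p4)) -> p3): 1 > 0.04, so result = 0.04
(p4 -> ((p3 -> (~p1 -> p4)) -> p3)): 0.97 > 0.04, so result = 0.04
(p3 -> p4): 0.04 ≤ 0.97, so result = 1
((p4 -> ((p3 -> (~p1 -> p4)) -> p3)) \/ (p3 -> p4)) = max(0.04, 1) = 1
((~p4 -> ((p1 -> p2) -> (p3 \/ ~p2))) -> ((p4 -> ((p3 -> (~p1 -> p4)) -> p3)) \/ (p3 -> p4))): 1 ≤ 1, so result = 1
((((p4 -> ((p3 -> (~p1 -> p4)) -> p3)) \/ (p3 -> p4)) -> (~p4 -> ((p1 -> p2) -> (p3 \/ ~p2)))) \/ ((~p4 -> ((p1 -> p2) -> (p3 \/ ~p2))) -> ((p4 -> ((p3 -> (~p1 -> p4)) -> p3)) \/ (p3 -> p4)))) = max(1, 1) = 1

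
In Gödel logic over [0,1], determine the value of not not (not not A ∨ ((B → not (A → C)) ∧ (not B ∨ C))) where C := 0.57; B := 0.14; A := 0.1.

1.00

not A: Gödel ¬ of 0.1 = 0 (operand ≠ 0)
not not A: Gödel ¬ of 0 = 1 (operand is 0)
(A → C): 0.1 ≤ 0.57, so result = 1
not (A → C): Gödel ¬ of 1 = 0 (operand ≠ 0)
(B → not (A → C)): 0.14 > 0, so result = 0
not B: Gödel ¬ of 0.14 = 0 (operand ≠ 0)
(not B ∨ C) = max(0, 0.57) = 0.57
((B → not (A → C)) ∧ (not B ∨ C)) = min(0, 0.57) = 0
(not not A ∨ ((B → not (A → C)) ∧ (not B ∨ C))) = max(1, 0) = 1
not (not not A ∨ ((B → not (A → C)) ∧ (not B ∨ C))): Gödel ¬ of 1 = 0 (operand ≠ 0)
not not (not not A ∨ ((B → not (A → C)) ∧ (not B ∨ C))): Gödel ¬ of 0 = 1 (operand is 0)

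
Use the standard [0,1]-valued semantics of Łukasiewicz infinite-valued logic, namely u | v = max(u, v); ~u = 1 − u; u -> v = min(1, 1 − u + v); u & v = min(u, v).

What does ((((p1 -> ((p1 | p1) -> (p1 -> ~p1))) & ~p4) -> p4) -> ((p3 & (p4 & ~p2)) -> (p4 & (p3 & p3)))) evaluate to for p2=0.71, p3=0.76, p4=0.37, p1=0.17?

(p1 | p1) = max(0.17, 0.17) = 0.17
~p1: Łukasiewicz ¬ gives 1 − 0.17 = 0.83
(p1 -> ~p1): min(1, 1 − 0.17 + 0.83) = 1
((p1 | p1) -> (p1 -> ~p1)): min(1, 1 − 0.17 + 1) = 1
(p1 -> ((p1 | p1) -> (p1 -> ~p1))): min(1, 1 − 0.17 + 1) = 1
~p4: Łukasiewicz ¬ gives 1 − 0.37 = 0.63
((p1 -> ((p1 | p1) -> (p1 -> ~p1))) & ~p4) = min(1, 0.63) = 0.63
(((p1 -> ((p1 | p1) -> (p1 -> ~p1))) & ~p4) -> p4): min(1, 1 − 0.63 + 0.37) = 0.74
~p2: Łukasiewicz ¬ gives 1 − 0.71 = 0.29
(p4 & ~p2) = min(0.37, 0.29) = 0.29
(p3 & (p4 & ~p2)) = min(0.76, 0.29) = 0.29
(p3 & p3) = min(0.76, 0.76) = 0.76
(p4 & (p3 & p3)) = min(0.37, 0.76) = 0.37
((p3 & (p4 & ~p2)) -> (p4 & (p3 & p3))): min(1, 1 − 0.29 + 0.37) = 1
((((p1 -> ((p1 | p1) -> (p1 -> ~p1))) & ~p4) -> p4) -> ((p3 & (p4 & ~p2)) -> (p4 & (p3 & p3)))): min(1, 1 − 0.74 + 1) = 1

1.00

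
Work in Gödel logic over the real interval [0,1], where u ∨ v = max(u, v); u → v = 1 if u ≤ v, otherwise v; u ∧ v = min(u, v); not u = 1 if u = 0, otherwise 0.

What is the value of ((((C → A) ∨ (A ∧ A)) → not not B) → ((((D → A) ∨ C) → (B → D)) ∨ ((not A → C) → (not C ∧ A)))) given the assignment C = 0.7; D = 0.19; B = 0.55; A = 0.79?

(C → A): 0.7 ≤ 0.79, so result = 1
(A ∧ A) = min(0.79, 0.79) = 0.79
((C → A) ∨ (A ∧ A)) = max(1, 0.79) = 1
not B: Gödel ¬ of 0.55 = 0 (operand ≠ 0)
not not B: Gödel ¬ of 0 = 1 (operand is 0)
(((C → A) ∨ (A ∧ A)) → not not B): 1 ≤ 1, so result = 1
(D → A): 0.19 ≤ 0.79, so result = 1
((D → A) ∨ C) = max(1, 0.7) = 1
(B → D): 0.55 > 0.19, so result = 0.19
(((D → A) ∨ C) → (B → D)): 1 > 0.19, so result = 0.19
not A: Gödel ¬ of 0.79 = 0 (operand ≠ 0)
(not A → C): 0 ≤ 0.7, so result = 1
not C: Gödel ¬ of 0.7 = 0 (operand ≠ 0)
(not C ∧ A) = min(0, 0.79) = 0
((not A → C) → (not C ∧ A)): 1 > 0, so result = 0
((((D → A) ∨ C) → (B → D)) ∨ ((not A → C) → (not C ∧ A))) = max(0.19, 0) = 0.19
((((C → A) ∨ (A ∧ A)) → not not B) → ((((D → A) ∨ C) → (B → D)) ∨ ((not A → C) → (not C ∧ A)))): 1 > 0.19, so result = 0.19

0.19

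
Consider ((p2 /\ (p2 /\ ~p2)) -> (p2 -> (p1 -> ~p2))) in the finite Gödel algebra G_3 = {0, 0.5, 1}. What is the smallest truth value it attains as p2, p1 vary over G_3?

1.00

Every assignment gives 1. For instance at p2 = 0, p1 = 0:
  ~p2: Gödel ¬ of 0 = 1 (operand is 0)
  (p2 /\ ~p2) = min(0, 1) = 0
  (p2 /\ (p2 /\ ~p2)) = min(0, 0) = 0
  ~p2: Gödel ¬ of 0 = 1 (operand is 0)
  (p1 -> ~p2): 0 ≤ 1, so result = 1
  (p2 -> (p1 -> ~p2)): 0 ≤ 1, so result = 1
  ((p2 /\ (p2 /\ ~p2)) -> (p2 -> (p1 -> ~p2))): 0 ≤ 1, so result = 1
All 9 assignments give value 1 — the formula is a G_3-tautology.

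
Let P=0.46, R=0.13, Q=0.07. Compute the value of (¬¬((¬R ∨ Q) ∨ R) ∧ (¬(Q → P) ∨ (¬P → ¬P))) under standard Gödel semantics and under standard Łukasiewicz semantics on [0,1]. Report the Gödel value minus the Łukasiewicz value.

0.13

Gödel evaluation:
  ¬R: Gödel ¬ of 0.13 = 0 (operand ≠ 0)
  (¬R ∨ Q) = max(0, 0.07) = 0.07
  ((¬R ∨ Q) ∨ R) = max(0.07, 0.13) = 0.13
  ¬((¬R ∨ Q) ∨ R): Gödel ¬ of 0.13 = 0 (operand ≠ 0)
  ¬¬((¬R ∨ Q) ∨ R): Gödel ¬ of 0 = 1 (operand is 0)
  (Q → P): 0.07 ≤ 0.46, so result = 1
  ¬(Q → P): Gödel ¬ of 1 = 0 (operand ≠ 0)
  ¬P: Gödel ¬ of 0.46 = 0 (operand ≠ 0)
  ¬P: Gödel ¬ of 0.46 = 0 (operand ≠ 0)
  (¬P → ¬P): 0 ≤ 0, so result = 1
  (¬(Q → P) ∨ (¬P → ¬P)) = max(0, 1) = 1
  (¬¬((¬R ∨ Q) ∨ R) ∧ (¬(Q → P) ∨ (¬P → ¬P))) = min(1, 1) = 1
  Gödel value = 1
Łukasiewicz evaluation:
  ¬R: Łukasiewicz ¬ gives 1 − 0.13 = 0.87
  (¬R ∨ Q) = max(0.87, 0.07) = 0.87
  ((¬R ∨ Q) ∨ R) = max(0.87, 0.13) = 0.87
  ¬((¬R ∨ Q) ∨ R): Łukasiewicz ¬ gives 1 − 0.87 = 0.13
  ¬¬((¬R ∨ Q) ∨ R): Łukasiewicz ¬ gives 1 − 0.13 = 0.87
  (Q → P): min(1, 1 − 0.07 + 0.46) = 1
  ¬(Q → P): Łukasiewicz ¬ gives 1 − 1 = 0
  ¬P: Łukasiewicz ¬ gives 1 − 0.46 = 0.54
  ¬P: Łukasiewicz ¬ gives 1 − 0.46 = 0.54
  (¬P → ¬P): min(1, 1 − 0.54 + 0.54) = 1
  (¬(Q → P) ∨ (¬P → ¬P)) = max(0, 1) = 1
  (¬¬((¬R ∨ Q) ∨ R) ∧ (¬(Q → P) ∨ (¬P → ¬P))) = min(0.87, 1) = 0.87
  Łukasiewicz value = 0.87
Difference: 1 − 0.87 = 0.13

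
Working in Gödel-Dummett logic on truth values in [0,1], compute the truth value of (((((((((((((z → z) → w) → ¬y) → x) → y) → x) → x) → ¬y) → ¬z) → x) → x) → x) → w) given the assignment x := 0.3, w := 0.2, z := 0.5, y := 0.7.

0.20

(z → z): 0.5 ≤ 0.5, so result = 1
((z → z) → w): 1 > 0.2, so result = 0.2
¬y: Gödel ¬ of 0.7 = 0 (operand ≠ 0)
(((z → z) → w) → ¬y): 0.2 > 0, so result = 0
((((z → z) → w) → ¬y) → x): 0 ≤ 0.3, so result = 1
(((((z → z) → w) → ¬y) → x) → y): 1 > 0.7, so result = 0.7
((((((z → z) → w) → ¬y) → x) → y) → x): 0.7 > 0.3, so result = 0.3
(((((((z → z) → w) → ¬y) → x) → y) → x) → x): 0.3 ≤ 0.3, so result = 1
¬y: Gödel ¬ of 0.7 = 0 (operand ≠ 0)
((((((((z → z) → w) → ¬y) → x) → y) → x) → x) → ¬y): 1 > 0, so result = 0
¬z: Gödel ¬ of 0.5 = 0 (operand ≠ 0)
(((((((((z → z) → w) → ¬y) → x) → y) → x) → x) → ¬y) → ¬z): 0 ≤ 0, so result = 1
((((((((((z → z) → w) → ¬y) → x) → y) → x) → x) → ¬y) → ¬z) → x): 1 > 0.3, so result = 0.3
(((((((((((z → z) → w) → ¬y) → x) → y) → x) → x) → ¬y) → ¬z) → x) → x): 0.3 ≤ 0.3, so result = 1
((((((((((((z → z) → w) → ¬y) → x) → y) → x) → x) → ¬y) → ¬z) → x) → x) → x): 1 > 0.3, so result = 0.3
(((((((((((((z → z) → w) → ¬y) → x) → y) → x) → x) → ¬y) → ¬z) → x) → x) → x) → w): 0.3 > 0.2, so result = 0.2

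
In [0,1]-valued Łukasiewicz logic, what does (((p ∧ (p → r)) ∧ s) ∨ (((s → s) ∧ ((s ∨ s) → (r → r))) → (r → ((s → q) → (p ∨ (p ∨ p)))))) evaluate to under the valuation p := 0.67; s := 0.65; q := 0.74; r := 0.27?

(p → r): min(1, 1 − 0.67 + 0.27) = 0.6
(p ∧ (p → r)) = min(0.67, 0.6) = 0.6
((p ∧ (p → r)) ∧ s) = min(0.6, 0.65) = 0.6
(s → s): min(1, 1 − 0.65 + 0.65) = 1
(s ∨ s) = max(0.65, 0.65) = 0.65
(r → r): min(1, 1 − 0.27 + 0.27) = 1
((s ∨ s) → (r → r)): min(1, 1 − 0.65 + 1) = 1
((s → s) ∧ ((s ∨ s) → (r → r))) = min(1, 1) = 1
(s → q): min(1, 1 − 0.65 + 0.74) = 1
(p ∨ p) = max(0.67, 0.67) = 0.67
(p ∨ (p ∨ p)) = max(0.67, 0.67) = 0.67
((s → q) → (p ∨ (p ∨ p))): min(1, 1 − 1 + 0.67) = 0.67
(r → ((s → q) → (p ∨ (p ∨ p)))): min(1, 1 − 0.27 + 0.67) = 1
(((s → s) ∧ ((s ∨ s) → (r → r))) → (r → ((s → q) → (p ∨ (p ∨ p))))): min(1, 1 − 1 + 1) = 1
(((p ∧ (p → r)) ∧ s) ∨ (((s → s) ∧ ((s ∨ s) → (r → r))) → (r → ((s → q) → (p ∨ (p ∨ p)))))) = max(0.6, 1) = 1

1.00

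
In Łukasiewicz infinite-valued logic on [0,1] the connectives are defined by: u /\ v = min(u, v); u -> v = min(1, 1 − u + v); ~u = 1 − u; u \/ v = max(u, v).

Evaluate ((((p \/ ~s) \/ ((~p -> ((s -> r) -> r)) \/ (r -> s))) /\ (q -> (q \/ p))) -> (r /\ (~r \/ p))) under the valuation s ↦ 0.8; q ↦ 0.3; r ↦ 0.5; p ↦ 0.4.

~s: Łukasiewicz ¬ gives 1 − 0.8 = 0.2
(p \/ ~s) = max(0.4, 0.2) = 0.4
~p: Łukasiewicz ¬ gives 1 − 0.4 = 0.6
(s -> r): min(1, 1 − 0.8 + 0.5) = 0.7
((s -> r) -> r): min(1, 1 − 0.7 + 0.5) = 0.8
(~p -> ((s -> r) -> r)): min(1, 1 − 0.6 + 0.8) = 1
(r -> s): min(1, 1 − 0.5 + 0.8) = 1
((~p -> ((s -> r) -> r)) \/ (r -> s)) = max(1, 1) = 1
((p \/ ~s) \/ ((~p -> ((s -> r) -> r)) \/ (r -> s))) = max(0.4, 1) = 1
(q \/ p) = max(0.3, 0.4) = 0.4
(q -> (q \/ p)): min(1, 1 − 0.3 + 0.4) = 1
(((p \/ ~s) \/ ((~p -> ((s -> r) -> r)) \/ (r -> s))) /\ (q -> (q \/ p))) = min(1, 1) = 1
~r: Łukasiewicz ¬ gives 1 − 0.5 = 0.5
(~r \/ p) = max(0.5, 0.4) = 0.5
(r /\ (~r \/ p)) = min(0.5, 0.5) = 0.5
((((p \/ ~s) \/ ((~p -> ((s -> r) -> r)) \/ (r -> s))) /\ (q -> (q \/ p))) -> (r /\ (~r \/ p))): min(1, 1 − 1 + 0.5) = 0.5

0.50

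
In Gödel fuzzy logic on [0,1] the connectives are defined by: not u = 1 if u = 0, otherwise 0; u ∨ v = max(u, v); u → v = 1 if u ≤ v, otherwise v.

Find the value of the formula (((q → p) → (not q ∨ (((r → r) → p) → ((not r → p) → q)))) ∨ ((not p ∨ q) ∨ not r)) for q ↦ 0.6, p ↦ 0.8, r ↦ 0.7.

0.60

(q → p): 0.6 ≤ 0.8, so result = 1
not q: Gödel ¬ of 0.6 = 0 (operand ≠ 0)
(r → r): 0.7 ≤ 0.7, so result = 1
((r → r) → p): 1 > 0.8, so result = 0.8
not r: Gödel ¬ of 0.7 = 0 (operand ≠ 0)
(not r → p): 0 ≤ 0.8, so result = 1
((not r → p) → q): 1 > 0.6, so result = 0.6
(((r → r) → p) → ((not r → p) → q)): 0.8 > 0.6, so result = 0.6
(not q ∨ (((r → r) → p) → ((not r → p) → q))) = max(0, 0.6) = 0.6
((q → p) → (not q ∨ (((r → r) → p) → ((not r → p) → q)))): 1 > 0.6, so result = 0.6
not p: Gödel ¬ of 0.8 = 0 (operand ≠ 0)
(not p ∨ q) = max(0, 0.6) = 0.6
not r: Gödel ¬ of 0.7 = 0 (operand ≠ 0)
((not p ∨ q) ∨ not r) = max(0.6, 0) = 0.6
(((q → p) → (not q ∨ (((r → r) → p) → ((not r → p) → q)))) ∨ ((not p ∨ q) ∨ not r)) = max(0.6, 0.6) = 0.6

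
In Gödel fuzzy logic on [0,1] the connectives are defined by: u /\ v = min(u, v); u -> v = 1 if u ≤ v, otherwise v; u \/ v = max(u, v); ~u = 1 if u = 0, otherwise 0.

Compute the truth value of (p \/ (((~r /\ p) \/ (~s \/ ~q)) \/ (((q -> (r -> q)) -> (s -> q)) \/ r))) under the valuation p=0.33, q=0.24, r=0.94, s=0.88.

~r: Gödel ¬ of 0.94 = 0 (operand ≠ 0)
(~r /\ p) = min(0, 0.33) = 0
~s: Gödel ¬ of 0.88 = 0 (operand ≠ 0)
~q: Gödel ¬ of 0.24 = 0 (operand ≠ 0)
(~s \/ ~q) = max(0, 0) = 0
((~r /\ p) \/ (~s \/ ~q)) = max(0, 0) = 0
(r -> q): 0.94 > 0.24, so result = 0.24
(q -> (r -> q)): 0.24 ≤ 0.24, so result = 1
(s -> q): 0.88 > 0.24, so result = 0.24
((q -> (r -> q)) -> (s -> q)): 1 > 0.24, so result = 0.24
(((q -> (r -> q)) -> (s -> q)) \/ r) = max(0.24, 0.94) = 0.94
(((~r /\ p) \/ (~s \/ ~q)) \/ (((q -> (r -> q)) -> (s -> q)) \/ r)) = max(0, 0.94) = 0.94
(p \/ (((~r /\ p) \/ (~s \/ ~q)) \/ (((q -> (r -> q)) -> (s -> q)) \/ r))) = max(0.33, 0.94) = 0.94

0.94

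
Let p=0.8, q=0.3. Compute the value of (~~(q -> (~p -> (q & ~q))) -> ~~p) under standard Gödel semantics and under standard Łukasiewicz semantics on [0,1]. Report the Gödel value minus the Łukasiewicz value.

Gödel evaluation:
  ~p: Gödel ¬ of 0.8 = 0 (operand ≠ 0)
  ~q: Gödel ¬ of 0.3 = 0 (operand ≠ 0)
  (q & ~q) = min(0.3, 0) = 0
  (~p -> (q & ~q)): 0 ≤ 0, so result = 1
  (q -> (~p -> (q & ~q))): 0.3 ≤ 1, so result = 1
  ~(q -> (~p -> (q & ~q))): Gödel ¬ of 1 = 0 (operand ≠ 0)
  ~~(q -> (~p -> (q & ~q))): Gödel ¬ of 0 = 1 (operand is 0)
  ~p: Gödel ¬ of 0.8 = 0 (operand ≠ 0)
  ~~p: Gödel ¬ of 0 = 1 (operand is 0)
  (~~(q -> (~p -> (q & ~q))) -> ~~p): 1 ≤ 1, so result = 1
  Gödel value = 1
Łukasiewicz evaluation:
  ~p: Łukasiewicz ¬ gives 1 − 0.8 = 0.2
  ~q: Łukasiewicz ¬ gives 1 − 0.3 = 0.7
  (q & ~q) = min(0.3, 0.7) = 0.3
  (~p -> (q & ~q)): min(1, 1 − 0.2 + 0.3) = 1
  (q -> (~p -> (q & ~q))): min(1, 1 − 0.3 + 1) = 1
  ~(q -> (~p -> (q & ~q))): Łukasiewicz ¬ gives 1 − 1 = 0
  ~~(q -> (~p -> (q & ~q))): Łukasiewicz ¬ gives 1 − 0 = 1
  ~p: Łukasiewicz ¬ gives 1 − 0.8 = 0.2
  ~~p: Łukasiewicz ¬ gives 1 − 0.2 = 0.8
  (~~(q -> (~p -> (q & ~q))) -> ~~p): min(1, 1 − 1 + 0.8) = 0.8
  Łukasiewicz value = 0.8
Difference: 1 − 0.8 = 0.20

0.20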